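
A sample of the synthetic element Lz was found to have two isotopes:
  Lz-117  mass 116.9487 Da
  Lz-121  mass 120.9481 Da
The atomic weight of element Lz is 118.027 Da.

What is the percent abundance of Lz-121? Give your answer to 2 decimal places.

With x = fraction of Lz-117 (so Lz-121 is 1 − x):
116.9487·x + 120.9481·(1 − x) = 118.027
(116.9487 − 120.9481)·x = 118.027 − 120.9481
x = -2.9211 / -3.9994 = 0.73038 → 73.04% Lz-117, 26.96% Lz-121.

26.96%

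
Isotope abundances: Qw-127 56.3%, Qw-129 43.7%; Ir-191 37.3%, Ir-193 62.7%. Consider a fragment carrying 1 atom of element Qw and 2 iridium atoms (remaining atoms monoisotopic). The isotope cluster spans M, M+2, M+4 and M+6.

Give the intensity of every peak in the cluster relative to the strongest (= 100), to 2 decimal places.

18.40 : 76.14 : 100.00 : 40.35

Element Qw pattern (n=1): 0.5630 : 0.4370
Iridium pattern (n=2): 0.139129 : 0.467742 : 0.393129
Convolve the two distributions (both contribute in 2-u steps):
  M: 0.5630×0.139129 = 0.078330
  M+2: 0.5630×0.467742 + 0.4370×0.139129 = 0.324138
  M+4: 0.5630×0.393129 + 0.4370×0.467742 = 0.425735
  M+6: 0.4370×0.393129 = 0.171797
Scale to base peak (0.425735) = 100: 18.40 : 76.14 : 100.00 : 40.35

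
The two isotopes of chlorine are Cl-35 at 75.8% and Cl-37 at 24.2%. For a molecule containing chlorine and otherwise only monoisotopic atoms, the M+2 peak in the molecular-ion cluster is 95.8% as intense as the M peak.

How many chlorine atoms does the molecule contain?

The M+2/M ratio from n Cl atoms is n · q/p = n · 0.242/0.758.
n = 0.958 × 0.758/0.242 = 3.00 ≈ 3

3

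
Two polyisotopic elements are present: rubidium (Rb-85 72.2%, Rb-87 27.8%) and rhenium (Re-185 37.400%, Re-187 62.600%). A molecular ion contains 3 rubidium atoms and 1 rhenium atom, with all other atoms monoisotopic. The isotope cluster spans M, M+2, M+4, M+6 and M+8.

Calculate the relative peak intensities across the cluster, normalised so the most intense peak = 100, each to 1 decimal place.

35.3 : 100.0 : 84.1 : 28.3 : 3.4

Rubidium pattern (n=3): 0.37636705 : 0.43475086 : 0.16739714 : 0.02148495
Rhenium pattern (n=1): 0.3740 : 0.6260
Convolve the two distributions (both contribute in 2-u steps):
  M: 0.37636705×0.3740 = 0.140761
  M+2: 0.37636705×0.6260 + 0.43475086×0.3740 = 0.398203
  M+4: 0.43475086×0.6260 + 0.16739714×0.3740 = 0.334761
  M+6: 0.16739714×0.6260 + 0.02148495×0.3740 = 0.112826
  M+8: 0.02148495×0.6260 = 0.013450
Scale to base peak (0.398203) = 100: 35.3 : 100.0 : 84.1 : 28.3 : 3.4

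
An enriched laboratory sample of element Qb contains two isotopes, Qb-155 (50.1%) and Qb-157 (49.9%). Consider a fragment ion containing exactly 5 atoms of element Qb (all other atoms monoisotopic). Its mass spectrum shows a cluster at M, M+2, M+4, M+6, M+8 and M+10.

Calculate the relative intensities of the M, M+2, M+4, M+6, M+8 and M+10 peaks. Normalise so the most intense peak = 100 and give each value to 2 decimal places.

Expanding (0.501 + 0.499)^5:
P(M) = 0.501^5 = 0.031564
P(M+2) = 5 × 0.501^4 × 0.499^1 = 0.157189
P(M+4) = 10 × 0.501^3 × 0.499^2 = 0.313122
P(M+6) = 10 × 0.501^2 × 0.499^3 = 0.311873
P(M+8) = 5 × 0.501^1 × 0.499^4 = 0.155314
P(M+10) = 0.499^5 = 0.030939
The M+4 peak is largest (0.313122); scaling to 100 gives 10.08 : 50.20 : 100.00 : 99.60 : 49.60 : 9.88.

10.08 : 50.20 : 100.00 : 99.60 : 49.60 : 9.88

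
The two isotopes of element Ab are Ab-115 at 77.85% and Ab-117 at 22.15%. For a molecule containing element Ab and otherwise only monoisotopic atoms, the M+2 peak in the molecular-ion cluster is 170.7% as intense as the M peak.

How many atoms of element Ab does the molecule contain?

For n independent Ab atoms, I(M+2)/I(M) = n · (abundance Ab-117) / (abundance Ab-115) = n · 0.2215/0.7785.
n = 1.707 × 0.7785/0.2215 = 6.00 ≈ 6

6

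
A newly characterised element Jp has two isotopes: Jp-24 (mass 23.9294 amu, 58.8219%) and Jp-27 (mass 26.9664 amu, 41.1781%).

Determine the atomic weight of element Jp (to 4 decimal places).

25.1800 amu

Weight each isotope mass by its fractional abundance: 0.588219 × 23.9294 + 0.411781 × 26.9664
= 14.07573 + 11.10425 = 25.17998 amu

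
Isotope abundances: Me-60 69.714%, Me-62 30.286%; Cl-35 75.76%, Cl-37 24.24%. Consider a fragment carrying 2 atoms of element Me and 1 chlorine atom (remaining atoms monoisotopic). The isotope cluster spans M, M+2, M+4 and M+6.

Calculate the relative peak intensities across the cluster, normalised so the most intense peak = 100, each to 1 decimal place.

84.1 : 100.0 : 39.3 : 5.1

Element Me pattern (n=2): 0.48600418 : 0.42227164 : 0.09172418
Chlorine pattern (n=1): 0.7576 : 0.2424
Convolve the two distributions (both contribute in 2-u steps):
  M: 0.48600418×0.7576 = 0.368197
  M+2: 0.48600418×0.2424 + 0.42227164×0.7576 = 0.437720
  M+4: 0.42227164×0.2424 + 0.09172418×0.7576 = 0.171849
  M+6: 0.09172418×0.2424 = 0.022234
Scale to base peak (0.437720) = 100: 84.1 : 100.0 : 39.3 : 5.1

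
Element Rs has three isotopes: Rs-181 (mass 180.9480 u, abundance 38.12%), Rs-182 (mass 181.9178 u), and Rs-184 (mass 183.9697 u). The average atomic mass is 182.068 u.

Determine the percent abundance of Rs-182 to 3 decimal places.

36.543%

Let x and y be the fractions of Rs-182 and Rs-184. Then x + y = 1 − 0.3812 = 0.6188 and 181.9178x + 183.9697y = 182.068 − 0.3812×180.9480 = 113.0906224.
Substituting: 181.9178x + 183.9697(0.6188 − x) = 113.0906224
(181.9178 − 183.9697)x = -0.74982796  ⇒  x = 0.36543, y = 0.25337
Rs-182: 36.543%, Rs-184: 25.337%.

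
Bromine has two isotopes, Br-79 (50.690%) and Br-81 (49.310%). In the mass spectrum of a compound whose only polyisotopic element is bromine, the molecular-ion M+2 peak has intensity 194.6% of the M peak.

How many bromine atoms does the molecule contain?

2

For n independent Br atoms, I(M+2)/I(M) = n · (abundance Br-81) / (abundance Br-79) = n · 0.49310/0.50690.
n = 1.946 × 0.50690/0.49310 = 2.00 ≈ 2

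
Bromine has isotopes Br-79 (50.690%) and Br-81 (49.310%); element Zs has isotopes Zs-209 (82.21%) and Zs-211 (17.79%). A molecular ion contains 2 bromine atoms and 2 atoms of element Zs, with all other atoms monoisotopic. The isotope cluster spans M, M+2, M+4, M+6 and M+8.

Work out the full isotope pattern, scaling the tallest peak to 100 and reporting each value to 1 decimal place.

Bromine pattern (n=2): 0.25694761 : 0.49990478 : 0.24314761
Element Zs pattern (n=2): 0.67584841 : 0.29250318 : 0.03164841
Convolve the two distributions (both contribute in 2-u steps):
  M: 0.25694761×0.67584841 = 0.173658
  M+2: 0.25694761×0.29250318 + 0.49990478×0.67584841 = 0.413018
  M+4: 0.25694761×0.03164841 + 0.49990478×0.29250318 + 0.24314761×0.67584841 = 0.318687
  M+6: 0.49990478×0.03164841 + 0.24314761×0.29250318 = 0.086943
  M+8: 0.24314761×0.03164841 = 0.007695
Scale to base peak (0.413018) = 100: 42.0 : 100.0 : 77.2 : 21.1 : 1.9

42.0 : 100.0 : 77.2 : 21.1 : 1.9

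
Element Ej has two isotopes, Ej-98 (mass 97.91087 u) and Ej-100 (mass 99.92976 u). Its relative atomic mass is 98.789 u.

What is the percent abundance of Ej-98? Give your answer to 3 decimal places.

Let x be the fractional abundance of Ej-98; then Ej-100 has abundance 1 − x.
97.91087·x + 99.92976·(1 − x) = 98.789
(97.91087 − 99.92976)·x = 98.789 − 99.92976
x = -1.14076 / -2.01889 = 0.56504 → 56.504% Ej-98, 43.496% Ej-100.

56.504%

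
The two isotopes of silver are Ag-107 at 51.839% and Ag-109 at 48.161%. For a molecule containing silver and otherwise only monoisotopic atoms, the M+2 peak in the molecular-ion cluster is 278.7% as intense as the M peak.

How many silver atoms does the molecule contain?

For n independent Ag atoms, I(M+2)/I(M) = n · (abundance Ag-109) / (abundance Ag-107) = n · 0.48161/0.51839.
n = 2.787 × 0.51839/0.48161 = 3.00 ≈ 3

3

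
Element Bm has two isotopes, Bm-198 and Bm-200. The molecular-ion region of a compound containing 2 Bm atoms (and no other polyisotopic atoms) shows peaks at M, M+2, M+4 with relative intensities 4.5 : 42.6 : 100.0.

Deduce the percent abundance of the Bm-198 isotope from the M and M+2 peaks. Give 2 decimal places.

Write p for the Bm-198 fraction. I(M+2)/I(M) = [C(2,1)·p^1·(1−p)] / p^2 = 2·(1−p)/p = 42.6/4.5 = 9.4667
(1−p)/p = 9.4667/2 = 4.7333  ⇒  p = 1/(1 + 4.7333) = 0.1744
Bm-198: 17.44%, Bm-200: 82.56%.

17.44%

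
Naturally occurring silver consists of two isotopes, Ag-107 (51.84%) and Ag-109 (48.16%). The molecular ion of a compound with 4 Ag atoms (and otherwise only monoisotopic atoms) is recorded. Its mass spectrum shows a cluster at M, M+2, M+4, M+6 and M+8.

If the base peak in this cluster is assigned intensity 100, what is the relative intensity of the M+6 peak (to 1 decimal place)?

Term probabilities: M 0.0722, M+2 0.2684, M+4 0.3740, M+6 0.2316, M+8 0.0538. Base peak = M+4.
P(M+4) = C(4,2) × 0.5184^2 × 0.4816^2 = 6 × 0.26873856 × 0.23193856 = 0.373985 (base)
P(M+6) = C(4,3) × 0.5184^1 × 0.4816^3 = 4 × 0.5184 × 0.11170161 = 0.231624
Relative intensity = 0.231624 / 0.373985 × 100 = 61.9

61.9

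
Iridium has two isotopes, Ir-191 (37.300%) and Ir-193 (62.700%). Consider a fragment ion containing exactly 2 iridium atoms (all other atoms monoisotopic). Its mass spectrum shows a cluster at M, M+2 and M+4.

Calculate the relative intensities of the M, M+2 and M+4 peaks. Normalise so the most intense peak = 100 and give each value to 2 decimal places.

The 2 Ir atoms are independent, so intensities follow the terms of (0.37300 + 0.62700)^2.
P(M) = 0.37300^2 = 0.139129
P(M+2) = 2 × 0.37300^1 × 0.62700^1 = 0.467742
P(M+4) = 0.62700^2 = 0.393129
The M+2 peak is largest (0.467742); scaling to 100 gives 29.74 : 100.00 : 84.05.

29.74 : 100.00 : 84.05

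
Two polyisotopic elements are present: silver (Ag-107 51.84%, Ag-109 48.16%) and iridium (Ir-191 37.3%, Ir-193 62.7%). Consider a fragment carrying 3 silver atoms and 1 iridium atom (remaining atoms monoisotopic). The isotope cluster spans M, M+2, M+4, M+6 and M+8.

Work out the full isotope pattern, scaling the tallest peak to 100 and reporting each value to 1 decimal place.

13.7 : 61.4 : 100.0 : 70.9 : 18.5

Silver pattern (n=3): 0.13931407 : 0.38827347 : 0.36071085 : 0.11170161
Iridium pattern (n=1): 0.3730 : 0.6270
Convolve the two distributions (both contribute in 2-u steps):
  M: 0.13931407×0.3730 = 0.051964
  M+2: 0.13931407×0.6270 + 0.38827347×0.3730 = 0.232176
  M+4: 0.38827347×0.6270 + 0.36071085×0.3730 = 0.377993
  M+6: 0.36071085×0.6270 + 0.11170161×0.3730 = 0.267830
  M+8: 0.11170161×0.6270 = 0.070037
Scale to base peak (0.377993) = 100: 13.7 : 61.4 : 100.0 : 70.9 : 18.5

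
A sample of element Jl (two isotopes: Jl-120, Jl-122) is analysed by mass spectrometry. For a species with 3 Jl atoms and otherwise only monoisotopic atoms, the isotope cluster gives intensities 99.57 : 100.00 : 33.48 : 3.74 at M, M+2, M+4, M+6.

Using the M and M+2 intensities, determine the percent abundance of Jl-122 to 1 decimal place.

25.1%

Let p = fractional abundance of Jl-120. I(M+2)/I(M) = [C(3,1)·p^2·(1−p)] / p^3 = 3·(1−p)/p = 100.00/99.57 = 1.0043
(1−p)/p = 1.0043/3 = 0.3348  ⇒  p = 1/(1 + 0.3348) = 0.7492
Jl-120: 74.9%, Jl-122: 25.1%.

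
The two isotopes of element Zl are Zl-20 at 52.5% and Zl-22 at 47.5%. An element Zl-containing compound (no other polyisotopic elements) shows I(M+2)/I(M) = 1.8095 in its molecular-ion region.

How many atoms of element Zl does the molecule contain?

2

For n independent Zl atoms, I(M+2)/I(M) = n · (abundance Zl-22) / (abundance Zl-20) = n · 0.475/0.525.
n = 1.8095 × 0.525/0.475 = 2.00 ≈ 2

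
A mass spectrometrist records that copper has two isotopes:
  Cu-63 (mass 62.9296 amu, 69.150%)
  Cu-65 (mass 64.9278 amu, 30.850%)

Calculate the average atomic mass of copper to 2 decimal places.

63.55 amu

Ar = Σ fᵢ·mᵢ = 0.69150 × 62.9296 + 0.30850 × 64.9278
= 43.51582 + 20.03023 = 63.54605 amu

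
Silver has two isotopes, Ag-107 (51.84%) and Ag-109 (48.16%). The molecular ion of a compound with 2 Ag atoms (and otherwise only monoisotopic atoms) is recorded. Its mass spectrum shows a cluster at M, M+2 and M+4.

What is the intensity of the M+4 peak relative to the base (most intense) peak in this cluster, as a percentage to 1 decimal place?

46.5%

Term probabilities: M 0.2687, M+2 0.4993, M+4 0.2319. Base peak = M+2.
P(M+2) = C(2,1) × 0.5184^1 × 0.4816^1 = 2 × 0.5184 × 0.4816 = 0.499323 (base)
P(M+4) = C(2,2) × 0.5184^0 × 0.4816^2 = 1 × 1.0000 × 0.23193856 = 0.231939
Relative intensity = 0.231939 / 0.499323 × 100 = 46.5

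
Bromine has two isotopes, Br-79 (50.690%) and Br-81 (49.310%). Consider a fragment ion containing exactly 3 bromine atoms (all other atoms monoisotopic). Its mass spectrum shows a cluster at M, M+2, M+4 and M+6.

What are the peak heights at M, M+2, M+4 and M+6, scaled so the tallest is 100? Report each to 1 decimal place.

Expanding (0.50690 + 0.49310)^3:
P(M) = 0.50690^3 = 0.130247
P(M+2) = 3 × 0.50690^2 × 0.49310^1 = 0.380103
P(M+4) = 3 × 0.50690^1 × 0.49310^2 = 0.369755
P(M+6) = 0.49310^3 = 0.119896
The M+2 peak is largest (0.380103); scaling to 100 gives 34.3 : 100.0 : 97.3 : 31.5.

34.3 : 100.0 : 97.3 : 31.5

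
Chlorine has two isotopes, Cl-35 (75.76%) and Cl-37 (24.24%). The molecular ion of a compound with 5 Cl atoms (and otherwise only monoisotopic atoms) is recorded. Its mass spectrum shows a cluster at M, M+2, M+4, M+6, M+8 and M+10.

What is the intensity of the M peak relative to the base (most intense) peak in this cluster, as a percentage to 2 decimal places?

62.51%

(0.7576 + 0.2424)^5 gives M 0.2496, M+2 0.3993, M+4 0.2555, M+6 0.0817, M+8 0.0131, M+10 0.0008; the largest is M+2.
P(M+2) = C(5,1) × 0.7576^4 × 0.2424^1 = 5 × 0.32942751 × 0.2424 = 0.399266 (base)
P(M) = C(5,0) × 0.7576^5 × 0.2424^0 = 1 × 0.24957428 × 1.0000 = 0.249574
Relative intensity = 0.249574 / 0.399266 × 100 = 62.51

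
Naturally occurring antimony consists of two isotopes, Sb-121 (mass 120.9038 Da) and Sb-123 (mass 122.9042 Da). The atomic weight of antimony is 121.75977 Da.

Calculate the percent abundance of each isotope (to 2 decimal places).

Sb-121: 57.21%, Sb-123: 42.79%

Let x be the fractional abundance of Sb-121; then Sb-123 has abundance 1 − x.
120.9038·x + 122.9042·(1 − x) = 121.75977
(120.9038 − 122.9042)·x = 121.75977 − 122.9042
x = -1.14443 / -2.0004 = 0.57210 → 57.21% Sb-121, 42.79% Sb-123.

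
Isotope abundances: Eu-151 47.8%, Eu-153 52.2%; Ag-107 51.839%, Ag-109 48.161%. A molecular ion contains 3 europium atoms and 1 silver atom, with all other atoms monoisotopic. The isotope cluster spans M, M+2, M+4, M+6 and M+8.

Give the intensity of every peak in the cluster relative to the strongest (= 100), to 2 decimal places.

Europium pattern (n=3): 0.10921535 : 0.35780594 : 0.39074206 : 0.14223665
Silver pattern (n=1): 0.51839 : 0.48161
Convolve the two distributions (both contribute in 2-u steps):
  M: 0.10921535×0.51839 = 0.056616
  M+2: 0.10921535×0.48161 + 0.35780594×0.51839 = 0.238082
  M+4: 0.35780594×0.48161 + 0.39074206×0.51839 = 0.374880
  M+6: 0.39074206×0.48161 + 0.14223665×0.51839 = 0.261919
  M+8: 0.14223665×0.48161 = 0.068503
Scale to base peak (0.374880) = 100: 15.10 : 63.51 : 100.00 : 69.87 : 18.27

15.10 : 63.51 : 100.00 : 69.87 : 18.27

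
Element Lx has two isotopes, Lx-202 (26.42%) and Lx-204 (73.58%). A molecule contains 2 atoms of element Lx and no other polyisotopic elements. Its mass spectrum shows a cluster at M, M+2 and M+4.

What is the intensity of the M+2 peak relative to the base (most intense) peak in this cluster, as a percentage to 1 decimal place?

71.8%

Term probabilities: M 0.0698, M+2 0.3888, M+4 0.5414. Base peak = M+4.
P(M+4) = C(2,2) × 0.2642^0 × 0.7358^2 = 1 × 1.0000 × 0.54140164 = 0.541402 (base)
P(M+2) = C(2,1) × 0.2642^1 × 0.7358^1 = 2 × 0.2642 × 0.7358 = 0.388797
Relative intensity = 0.388797 / 0.541402 × 100 = 71.8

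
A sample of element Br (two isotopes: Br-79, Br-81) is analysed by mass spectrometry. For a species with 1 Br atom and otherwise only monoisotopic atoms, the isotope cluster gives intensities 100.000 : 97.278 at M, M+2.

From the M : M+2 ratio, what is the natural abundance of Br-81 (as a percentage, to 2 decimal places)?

If p is the fraction of Br that is Br-79, then I(M+2)/I(M) = [C(1,1)·p^0·(1−p)] / p^1 = 1·(1−p)/p = 97.278/100.000 = 0.9728
(1−p)/p = 0.9728/1 = 0.9728  ⇒  p = 1/(1 + 0.9728) = 0.5069
Br-79: 50.69%, Br-81: 49.31%.

49.31%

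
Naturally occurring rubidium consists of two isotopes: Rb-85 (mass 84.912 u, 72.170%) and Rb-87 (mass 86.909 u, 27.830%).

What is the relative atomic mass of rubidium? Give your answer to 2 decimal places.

Average mass = Σ (abundance × isotope mass) = 0.72170 × 84.912 + 0.27830 × 86.909
= 61.2810 + 24.1868 = 85.4678 u

85.47 u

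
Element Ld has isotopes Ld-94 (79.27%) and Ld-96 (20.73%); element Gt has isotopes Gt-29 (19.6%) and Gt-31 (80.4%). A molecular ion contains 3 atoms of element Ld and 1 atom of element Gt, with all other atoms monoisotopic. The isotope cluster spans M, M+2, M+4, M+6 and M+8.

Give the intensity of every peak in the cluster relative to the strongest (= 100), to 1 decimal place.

Element Ld pattern (n=3): 0.49811151 : 0.39078535 : 0.10219478 : 0.00890836
Element Gt pattern (n=1): 0.1960 : 0.8040
Convolve the two distributions (both contribute in 2-u steps):
  M: 0.49811151×0.1960 = 0.097630
  M+2: 0.49811151×0.8040 + 0.39078535×0.1960 = 0.477076
  M+4: 0.39078535×0.8040 + 0.10219478×0.1960 = 0.334222
  M+6: 0.10219478×0.8040 + 0.00890836×0.1960 = 0.083911
  M+8: 0.00890836×0.8040 = 0.007162
Scale to base peak (0.477076) = 100: 20.5 : 100.0 : 70.1 : 17.6 : 1.5

20.5 : 100.0 : 70.1 : 17.6 : 1.5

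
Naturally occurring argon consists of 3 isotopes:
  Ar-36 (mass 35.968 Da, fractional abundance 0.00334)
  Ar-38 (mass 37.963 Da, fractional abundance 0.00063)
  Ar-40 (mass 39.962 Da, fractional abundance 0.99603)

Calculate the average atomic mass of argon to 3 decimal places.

39.947 Da

The abundance-weighted mean is 0.00334 × 35.968 + 0.00063 × 37.963 + 0.99603 × 39.962
= 0.1201 + 0.0239 + 39.8034 = 39.9474 Da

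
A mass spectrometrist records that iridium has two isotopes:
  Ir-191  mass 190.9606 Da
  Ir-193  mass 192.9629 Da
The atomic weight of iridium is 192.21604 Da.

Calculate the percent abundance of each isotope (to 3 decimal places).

Ir-191: 37.300%, Ir-193: 62.700%

Writing the weighted mean with unknown fraction x of Ir-191:
190.9606·x + 192.9629·(1 − x) = 192.21604
(190.9606 − 192.9629)·x = 192.21604 − 192.9629
x = -0.74686 / -2.0023 = 0.37300 → 37.300% Ir-191, 62.700% Ir-193.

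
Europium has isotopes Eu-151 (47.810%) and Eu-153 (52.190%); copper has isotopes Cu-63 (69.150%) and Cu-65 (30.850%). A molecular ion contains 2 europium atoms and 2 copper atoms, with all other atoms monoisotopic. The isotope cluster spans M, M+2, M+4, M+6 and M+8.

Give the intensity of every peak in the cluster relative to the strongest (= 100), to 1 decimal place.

30.0 : 92.1 : 100.0 : 44.9 : 7.1

Europium pattern (n=2): 0.22857961 : 0.49904078 : 0.27237961
Copper pattern (n=2): 0.47817225 : 0.4266555 : 0.09517225
Convolve the two distributions (both contribute in 2-u steps):
  M: 0.22857961×0.47817225 = 0.109300
  M+2: 0.22857961×0.4266555 + 0.49904078×0.47817225 = 0.336152
  M+4: 0.22857961×0.09517225 + 0.49904078×0.4266555 + 0.27237961×0.47817225 = 0.364917
  M+6: 0.49904078×0.09517225 + 0.27237961×0.4266555 = 0.163707
  M+8: 0.27237961×0.09517225 = 0.025923
Scale to base peak (0.364917) = 100: 30.0 : 92.1 : 100.0 : 44.9 : 7.1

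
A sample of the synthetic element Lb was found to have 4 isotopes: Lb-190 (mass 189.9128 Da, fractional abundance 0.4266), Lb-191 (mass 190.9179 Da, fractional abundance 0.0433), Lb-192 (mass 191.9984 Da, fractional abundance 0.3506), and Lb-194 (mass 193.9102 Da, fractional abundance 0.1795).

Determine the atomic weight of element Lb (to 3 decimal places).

The abundance-weighted mean is 0.4266 × 189.9128 + 0.0433 × 190.9179 + 0.3506 × 191.9984 + 0.1795 × 193.9102
= 81.01680 + 8.26675 + 67.31464 + 34.80688 = 191.40507 Da

191.405 Da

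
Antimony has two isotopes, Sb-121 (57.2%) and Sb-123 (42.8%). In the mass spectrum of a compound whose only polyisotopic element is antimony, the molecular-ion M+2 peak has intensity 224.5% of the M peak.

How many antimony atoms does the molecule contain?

3

For n independent Sb atoms, I(M+2)/I(M) = n · (abundance Sb-123) / (abundance Sb-121) = n · 0.428/0.572.
n = 2.245 × 0.572/0.428 = 3.00 ≈ 3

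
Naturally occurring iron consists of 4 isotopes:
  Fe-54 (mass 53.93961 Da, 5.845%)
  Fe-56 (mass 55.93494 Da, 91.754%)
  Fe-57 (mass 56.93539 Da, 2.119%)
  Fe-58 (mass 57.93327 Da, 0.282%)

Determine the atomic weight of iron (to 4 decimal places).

The abundance-weighted mean is 0.05845 × 53.93961 + 0.91754 × 55.93494 + 0.02119 × 56.93539 + 0.00282 × 57.93327
= 3.152770 + 51.322545 + 1.206461 + 0.163372 = 55.845148 Da

55.8451 Da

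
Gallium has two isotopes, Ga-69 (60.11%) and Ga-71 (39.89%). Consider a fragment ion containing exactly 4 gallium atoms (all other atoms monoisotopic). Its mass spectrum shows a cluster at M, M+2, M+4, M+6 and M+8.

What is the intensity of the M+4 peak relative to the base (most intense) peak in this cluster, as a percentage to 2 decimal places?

99.54%

Term probabilities: M 0.1306, M+2 0.3465, M+4 0.3450, M+6 0.1526, M+8 0.0253. Base peak = M+2.
P(M+2) = C(4,1) × 0.6011^3 × 0.3989^1 = 4 × 0.21719018 × 0.3989 = 0.346549 (base)
P(M+4) = C(4,2) × 0.6011^2 × 0.3989^2 = 6 × 0.36132121 × 0.15912121 = 0.344963
Relative intensity = 0.344963 / 0.346549 × 100 = 99.54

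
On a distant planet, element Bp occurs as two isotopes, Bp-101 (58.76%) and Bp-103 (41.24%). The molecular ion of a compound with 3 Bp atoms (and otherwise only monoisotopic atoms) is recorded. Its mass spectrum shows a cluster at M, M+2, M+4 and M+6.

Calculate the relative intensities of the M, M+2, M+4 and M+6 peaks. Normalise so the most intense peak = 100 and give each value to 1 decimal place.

47.5 : 100.0 : 70.2 : 16.4

Expanding (0.5876 + 0.4124)^3:
P(M) = 0.5876^3 = 0.202883
P(M+2) = 3 × 0.5876^2 × 0.4124^1 = 0.427173
P(M+4) = 3 × 0.5876^1 × 0.4124^2 = 0.299806
P(M+6) = 0.4124^3 = 0.070138
The M+2 peak is largest (0.427173); scaling to 100 gives 47.5 : 100.0 : 70.2 : 16.4.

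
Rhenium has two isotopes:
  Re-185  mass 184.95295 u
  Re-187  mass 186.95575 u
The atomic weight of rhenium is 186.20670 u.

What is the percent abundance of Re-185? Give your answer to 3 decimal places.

37.400%

Let x be the fractional abundance of Re-185; then Re-187 has abundance 1 − x.
184.95295·x + 186.95575·(1 − x) = 186.20670
(184.95295 − 186.95575)·x = 186.20670 − 186.95575
x = -0.74905 / -2.00280 = 0.37400 → 37.400% Re-185, 62.600% Re-187.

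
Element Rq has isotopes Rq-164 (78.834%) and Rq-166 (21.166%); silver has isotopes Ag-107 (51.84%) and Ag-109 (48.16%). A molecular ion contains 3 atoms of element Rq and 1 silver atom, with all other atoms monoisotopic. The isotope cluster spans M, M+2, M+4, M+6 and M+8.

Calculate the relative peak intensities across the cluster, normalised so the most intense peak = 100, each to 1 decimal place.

Element Rq pattern (n=3): 0.48993751 : 0.39462734 : 0.10595279 : 0.00948236
Silver pattern (n=1): 0.5184 : 0.4816
Convolve the two distributions (both contribute in 2-u steps):
  M: 0.48993751×0.5184 = 0.253984
  M+2: 0.48993751×0.4816 + 0.39462734×0.5184 = 0.440529
  M+4: 0.39462734×0.4816 + 0.10595279×0.5184 = 0.244978
  M+6: 0.10595279×0.4816 + 0.00948236×0.5184 = 0.055943
  M+8: 0.00948236×0.4816 = 0.004567
Scale to base peak (0.440529) = 100: 57.7 : 100.0 : 55.6 : 12.7 : 1.0

57.7 : 100.0 : 55.6 : 12.7 : 1.0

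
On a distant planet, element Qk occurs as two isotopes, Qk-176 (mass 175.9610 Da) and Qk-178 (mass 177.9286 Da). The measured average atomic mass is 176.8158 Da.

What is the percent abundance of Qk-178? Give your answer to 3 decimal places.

Let x be the fractional abundance of Qk-176; then Qk-178 has abundance 1 − x.
175.9610·x + 177.9286·(1 − x) = 176.8158
(175.9610 − 177.9286)·x = 176.8158 − 177.9286
x = -1.1128 / -1.9676 = 0.56556 → 56.556% Qk-176, 43.444% Qk-178.

43.444%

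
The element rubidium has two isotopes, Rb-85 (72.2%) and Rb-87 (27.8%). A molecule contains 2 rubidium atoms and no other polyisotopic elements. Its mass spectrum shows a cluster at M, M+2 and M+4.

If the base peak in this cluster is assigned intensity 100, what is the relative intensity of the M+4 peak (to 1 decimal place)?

14.8

Term probabilities: M 0.5213, M+2 0.4014, M+4 0.0773. Base peak = M.
P(M) = C(2,0) × 0.722^2 × 0.278^0 = 1 × 0.521284 × 1.0000 = 0.521284 (base)
P(M+4) = C(2,2) × 0.722^0 × 0.278^2 = 1 × 1.0000 × 0.077284 = 0.077284
Relative intensity = 0.077284 / 0.521284 × 100 = 14.8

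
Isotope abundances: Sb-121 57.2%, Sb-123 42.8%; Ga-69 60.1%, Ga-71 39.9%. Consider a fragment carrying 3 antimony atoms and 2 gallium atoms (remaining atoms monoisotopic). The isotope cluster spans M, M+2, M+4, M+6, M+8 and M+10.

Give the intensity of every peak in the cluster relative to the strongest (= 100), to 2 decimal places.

19.60 : 70.04 : 100.00 : 71.33 : 25.42 : 3.62

Antimony pattern (n=3): 0.18714925 : 0.42010426 : 0.31434374 : 0.07840275
Gallium pattern (n=2): 0.361201 : 0.479598 : 0.159201
Convolve the two distributions (both contribute in 2-u steps):
  M: 0.18714925×0.361201 = 0.067598
  M+2: 0.18714925×0.479598 + 0.42010426×0.361201 = 0.241498
  M+4: 0.18714925×0.159201 + 0.42010426×0.479598 + 0.31434374×0.361201 = 0.344817
  M+6: 0.42010426×0.159201 + 0.31434374×0.479598 + 0.07840275×0.361201 = 0.245959
  M+8: 0.31434374×0.159201 + 0.07840275×0.479598 = 0.087646
  M+10: 0.07840275×0.159201 = 0.012482
Scale to base peak (0.344817) = 100: 19.60 : 70.04 : 100.00 : 71.33 : 25.42 : 3.62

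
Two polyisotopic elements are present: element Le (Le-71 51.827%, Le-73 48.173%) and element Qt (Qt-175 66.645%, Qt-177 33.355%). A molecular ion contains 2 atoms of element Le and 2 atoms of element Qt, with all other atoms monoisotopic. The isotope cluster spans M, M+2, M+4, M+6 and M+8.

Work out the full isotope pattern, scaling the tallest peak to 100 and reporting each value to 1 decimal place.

Element Le pattern (n=2): 0.26860379 : 0.49933241 : 0.23206379
Element Qt pattern (n=2): 0.4441556 : 0.44458879 : 0.1112556
Convolve the two distributions (both contribute in 2-u steps):
  M: 0.26860379×0.4441556 = 0.119302
  M+2: 0.26860379×0.44458879 + 0.49933241×0.4441556 = 0.341200
  M+4: 0.26860379×0.1112556 + 0.49933241×0.44458879 + 0.23206379×0.4441556 = 0.354954
  M+6: 0.49933241×0.1112556 + 0.23206379×0.44458879 = 0.158726
  M+8: 0.23206379×0.1112556 = 0.025818
Scale to base peak (0.354954) = 100: 33.6 : 96.1 : 100.0 : 44.7 : 7.3

33.6 : 96.1 : 100.0 : 44.7 : 7.3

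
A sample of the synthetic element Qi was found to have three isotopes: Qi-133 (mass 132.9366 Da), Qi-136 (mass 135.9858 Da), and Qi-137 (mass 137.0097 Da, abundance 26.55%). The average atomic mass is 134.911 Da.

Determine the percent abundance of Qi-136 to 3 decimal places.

29.286%

The remaining 73.45% is split between Qi-133 (fraction x) and Qi-136 (fraction 0.7345 − x).
Substituting: 132.9366x + 135.9858(0.7345 − x) = 98.53492465
(132.9366 − 135.9858)x = -1.34664545  ⇒  x = 0.44164, y = 0.29286
Qi-133: 44.164%, Qi-136: 29.286%.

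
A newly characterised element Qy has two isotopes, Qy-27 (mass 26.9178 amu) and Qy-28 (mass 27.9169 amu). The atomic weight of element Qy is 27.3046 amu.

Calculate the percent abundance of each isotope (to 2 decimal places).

Qy-27: 61.29%, Qy-28: 38.71%

With x = fraction of Qy-27 (so Qy-28 is 1 − x):
26.9178·x + 27.9169·(1 − x) = 27.3046
(26.9178 − 27.9169)·x = 27.3046 − 27.9169
x = -0.6123 / -0.9991 = 0.61285 → 61.29% Qy-27, 38.71% Qy-28.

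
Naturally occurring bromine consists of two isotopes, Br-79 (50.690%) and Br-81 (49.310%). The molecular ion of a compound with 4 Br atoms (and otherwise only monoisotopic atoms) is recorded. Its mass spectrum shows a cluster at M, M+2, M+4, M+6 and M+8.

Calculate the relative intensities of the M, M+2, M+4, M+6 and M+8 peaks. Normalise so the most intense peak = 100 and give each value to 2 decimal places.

17.61 : 68.53 : 100.00 : 64.85 : 15.77

Each Br atom is independently Br-79 (p = 0.50690) or Br-81 (q = 0.49310); the cluster is the binomial expansion (p + q)^4.
P(M) = 0.50690^4 = 0.066022
P(M+2) = 4 × 0.50690^3 × 0.49310^1 = 0.256899
P(M+4) = 6 × 0.50690^2 × 0.49310^2 = 0.374857
P(M+6) = 4 × 0.50690^1 × 0.49310^3 = 0.243101
P(M+8) = 0.49310^4 = 0.059121
The M+4 peak is largest (0.374857); scaling to 100 gives 17.61 : 68.53 : 100.00 : 64.85 : 15.77.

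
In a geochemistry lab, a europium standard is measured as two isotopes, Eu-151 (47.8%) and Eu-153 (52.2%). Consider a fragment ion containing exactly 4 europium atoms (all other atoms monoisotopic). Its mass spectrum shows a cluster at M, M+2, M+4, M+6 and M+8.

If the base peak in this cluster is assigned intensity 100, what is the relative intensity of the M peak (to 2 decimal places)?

13.98

Binomial terms of (0.478 + 0.522)^4: M 0.0522, M+2 0.2280, M+4 0.3735, M+6 0.2720, M+8 0.0742 → M+4 is the base peak.
P(M+4) = C(4,2) × 0.478^2 × 0.522^2 = 6 × 0.228484 × 0.272484 = 0.373549 (base)
P(M) = C(4,0) × 0.478^4 × 0.522^0 = 1 × 0.05220494 × 1.0000 = 0.052205
Relative intensity = 0.052205 / 0.373549 × 100 = 13.98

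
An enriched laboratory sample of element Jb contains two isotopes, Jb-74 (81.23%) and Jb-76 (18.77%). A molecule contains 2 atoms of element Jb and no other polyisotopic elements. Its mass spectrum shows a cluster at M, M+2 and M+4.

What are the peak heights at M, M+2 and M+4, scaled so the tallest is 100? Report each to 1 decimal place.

The 2 Jb atoms are independent, so intensities follow the terms of (0.8123 + 0.1877)^2.
P(M) = 0.8123^2 = 0.659831
P(M+2) = 2 × 0.8123^1 × 0.1877^1 = 0.304937
P(M+4) = 0.1877^2 = 0.035231
The M peak is largest (0.659831); scaling to 100 gives 100.0 : 46.2 : 5.3.

100.0 : 46.2 : 5.3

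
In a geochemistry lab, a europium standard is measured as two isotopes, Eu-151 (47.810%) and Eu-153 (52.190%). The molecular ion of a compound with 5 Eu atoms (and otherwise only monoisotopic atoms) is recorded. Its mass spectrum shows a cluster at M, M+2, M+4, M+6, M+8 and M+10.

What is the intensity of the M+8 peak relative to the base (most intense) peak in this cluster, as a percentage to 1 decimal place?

Term probabilities: M 0.0250, M+2 0.1363, M+4 0.2977, M+6 0.3249, M+8 0.1774, M+10 0.0387. Base peak = M+6.
P(M+6) = C(5,3) × 0.47810^2 × 0.52190^3 = 10 × 0.22857961 × 0.14215492 = 0.324937 (base)
P(M+8) = C(5,4) × 0.47810^1 × 0.52190^4 = 5 × 0.4781 × 0.07419065 = 0.177353
Relative intensity = 0.177353 / 0.324937 × 100 = 54.6

54.6%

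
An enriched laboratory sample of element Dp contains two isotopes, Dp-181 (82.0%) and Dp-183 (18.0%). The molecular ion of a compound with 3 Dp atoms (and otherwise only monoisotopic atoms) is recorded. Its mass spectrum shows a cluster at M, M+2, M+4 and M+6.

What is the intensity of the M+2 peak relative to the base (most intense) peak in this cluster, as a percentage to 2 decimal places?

Binomial terms of (0.820 + 0.180)^3: M 0.5514, M+2 0.3631, M+4 0.0797, M+6 0.0058 → M is the base peak.
P(M) = C(3,0) × 0.820^3 × 0.180^0 = 1 × 0.551368 × 1.0000 = 0.551368 (base)
P(M+2) = C(3,1) × 0.820^2 × 0.180^1 = 3 × 0.6724 × 0.1800 = 0.363096
Relative intensity = 0.363096 / 0.551368 × 100 = 65.85

65.85%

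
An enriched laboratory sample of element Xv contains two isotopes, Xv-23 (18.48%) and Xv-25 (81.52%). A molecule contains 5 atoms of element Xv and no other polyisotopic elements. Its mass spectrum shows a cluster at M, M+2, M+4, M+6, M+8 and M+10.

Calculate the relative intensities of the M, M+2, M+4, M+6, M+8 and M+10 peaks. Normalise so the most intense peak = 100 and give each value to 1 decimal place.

Each Xv atom is independently Xv-23 (p = 0.1848) or Xv-25 (q = 0.8152); the cluster is the binomial expansion (p + q)^5.
P(M) = 0.1848^5 = 0.000216
P(M+2) = 5 × 0.1848^4 × 0.8152^1 = 0.004754
P(M+4) = 10 × 0.1848^3 × 0.8152^2 = 0.041941
P(M+6) = 10 × 0.1848^2 × 0.8152^3 = 0.185011
P(M+8) = 5 × 0.1848^1 × 0.8152^4 = 0.408064
P(M+10) = 0.8152^5 = 0.360015
The M+8 peak is largest (0.408064); scaling to 100 gives 0.1 : 1.2 : 10.3 : 45.3 : 100.0 : 88.2.

0.1 : 1.2 : 10.3 : 45.3 : 100.0 : 88.2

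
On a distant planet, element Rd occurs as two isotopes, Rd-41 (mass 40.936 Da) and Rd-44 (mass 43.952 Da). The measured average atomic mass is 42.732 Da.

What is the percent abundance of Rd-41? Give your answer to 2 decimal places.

Writing the weighted mean with unknown fraction x of Rd-41:
40.936·x + 43.952·(1 − x) = 42.732
(40.936 − 43.952)·x = 42.732 − 43.952
x = -1.220 / -3.016 = 0.40451 → 40.45% Rd-41, 59.55% Rd-44.

40.45%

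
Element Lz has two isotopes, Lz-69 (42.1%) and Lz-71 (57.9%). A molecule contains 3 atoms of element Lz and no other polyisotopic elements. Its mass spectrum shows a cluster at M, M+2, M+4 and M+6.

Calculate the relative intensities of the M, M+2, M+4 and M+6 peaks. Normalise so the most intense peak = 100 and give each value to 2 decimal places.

17.62 : 72.71 : 100.00 : 45.84

Each Lz atom is independently Lz-69 (p = 0.421) or Lz-71 (q = 0.579); the cluster is the binomial expansion (p + q)^3.
P(M) = 0.421^3 = 0.074618
P(M+2) = 3 × 0.421^2 × 0.579^1 = 0.307868
P(M+4) = 3 × 0.421^1 × 0.579^2 = 0.423409
P(M+6) = 0.579^3 = 0.194105
The M+4 peak is largest (0.423409); scaling to 100 gives 17.62 : 72.71 : 100.00 : 45.84.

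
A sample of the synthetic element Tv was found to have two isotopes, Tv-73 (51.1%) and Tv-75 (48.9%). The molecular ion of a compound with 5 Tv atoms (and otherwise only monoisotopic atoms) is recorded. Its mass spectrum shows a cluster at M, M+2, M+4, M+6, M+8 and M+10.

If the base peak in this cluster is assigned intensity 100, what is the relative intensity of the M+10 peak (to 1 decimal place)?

8.8

Term probabilities: M 0.0348, M+2 0.1667, M+4 0.3191, M+6 0.3053, M+8 0.1461, M+10 0.0280. Base peak = M+4.
P(M+4) = C(5,2) × 0.511^3 × 0.489^2 = 10 × 0.13343283 × 0.239121 = 0.319066 (base)
P(M+10) = C(5,5) × 0.511^0 × 0.489^5 = 1 × 1.0000 × 0.02796046 = 0.027960
Relative intensity = 0.027960 / 0.319066 × 100 = 8.8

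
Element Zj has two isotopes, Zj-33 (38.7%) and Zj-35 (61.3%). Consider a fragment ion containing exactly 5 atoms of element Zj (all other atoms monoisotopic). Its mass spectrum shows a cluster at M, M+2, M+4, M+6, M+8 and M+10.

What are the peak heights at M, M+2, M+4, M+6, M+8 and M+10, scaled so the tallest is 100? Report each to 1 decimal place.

2.5 : 19.9 : 63.1 : 100.0 : 79.2 : 25.1

The 5 Zj atoms are independent, so intensities follow the terms of (0.387 + 0.613)^5.
P(M) = 0.387^5 = 0.008681
P(M+2) = 5 × 0.387^4 × 0.613^1 = 0.068750
P(M+4) = 10 × 0.387^3 × 0.613^2 = 0.217798
P(M+6) = 10 × 0.387^2 × 0.613^3 = 0.344987
P(M+8) = 5 × 0.387^1 × 0.613^4 = 0.273227
P(M+10) = 0.613^5 = 0.086557
The M+6 peak is largest (0.344987); scaling to 100 gives 2.5 : 19.9 : 63.1 : 100.0 : 79.2 : 25.1.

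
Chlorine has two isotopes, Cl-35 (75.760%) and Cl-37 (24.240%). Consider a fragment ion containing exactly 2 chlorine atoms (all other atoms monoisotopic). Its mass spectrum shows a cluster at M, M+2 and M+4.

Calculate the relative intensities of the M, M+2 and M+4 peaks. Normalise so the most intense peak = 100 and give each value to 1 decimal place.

100.0 : 64.0 : 10.2

Expanding (0.75760 + 0.24240)^2:
P(M) = 0.75760^2 = 0.573958
P(M+2) = 2 × 0.75760^1 × 0.24240^1 = 0.367284
P(M+4) = 0.24240^2 = 0.058758
The M peak is largest (0.573958); scaling to 100 gives 100.0 : 64.0 : 10.2.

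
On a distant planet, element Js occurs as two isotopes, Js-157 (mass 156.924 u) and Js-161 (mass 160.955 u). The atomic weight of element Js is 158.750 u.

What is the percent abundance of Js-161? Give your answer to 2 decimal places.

Let x be the fractional abundance of Js-157; then Js-161 has abundance 1 − x.
156.924·x + 160.955·(1 − x) = 158.750
(156.924 − 160.955)·x = 158.750 − 160.955
x = -2.205 / -4.031 = 0.54701 → 54.70% Js-157, 45.30% Js-161.

45.30%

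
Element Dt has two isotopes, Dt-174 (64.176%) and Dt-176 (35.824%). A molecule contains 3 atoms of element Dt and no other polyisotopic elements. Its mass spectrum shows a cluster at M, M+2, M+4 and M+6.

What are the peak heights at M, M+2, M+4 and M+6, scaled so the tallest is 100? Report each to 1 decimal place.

Each Dt atom is independently Dt-174 (p = 0.64176) or Dt-176 (q = 0.35824); the cluster is the binomial expansion (p + q)^3.
P(M) = 0.64176^3 = 0.264313
P(M+2) = 3 × 0.64176^2 × 0.35824^1 = 0.442630
P(M+4) = 3 × 0.64176^1 × 0.35824^2 = 0.247083
P(M+6) = 0.35824^3 = 0.045975
The M+2 peak is largest (0.442630); scaling to 100 gives 59.7 : 100.0 : 55.8 : 10.4.

59.7 : 100.0 : 55.8 : 10.4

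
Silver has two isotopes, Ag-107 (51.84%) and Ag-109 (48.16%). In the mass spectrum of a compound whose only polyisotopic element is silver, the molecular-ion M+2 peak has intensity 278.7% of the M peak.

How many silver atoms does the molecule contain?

The M+2/M ratio from n Ag atoms is n · q/p = n · 0.4816/0.5184.
n = 2.787 × 0.5184/0.4816 = 3.00 ≈ 3

3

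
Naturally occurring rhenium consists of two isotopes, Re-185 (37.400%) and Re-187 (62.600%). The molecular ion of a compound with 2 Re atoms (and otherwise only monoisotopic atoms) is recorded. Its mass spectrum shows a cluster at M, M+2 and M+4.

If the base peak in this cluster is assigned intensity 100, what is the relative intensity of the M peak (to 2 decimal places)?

29.87

Term probabilities: M 0.1399, M+2 0.4682, M+4 0.3919. Base peak = M+2.
P(M+2) = C(2,1) × 0.37400^1 × 0.62600^1 = 2 × 0.3740 × 0.6260 = 0.468248 (base)
P(M) = C(2,0) × 0.37400^2 × 0.62600^0 = 1 × 0.139876 × 1.0000 = 0.139876
Relative intensity = 0.139876 / 0.468248 × 100 = 29.87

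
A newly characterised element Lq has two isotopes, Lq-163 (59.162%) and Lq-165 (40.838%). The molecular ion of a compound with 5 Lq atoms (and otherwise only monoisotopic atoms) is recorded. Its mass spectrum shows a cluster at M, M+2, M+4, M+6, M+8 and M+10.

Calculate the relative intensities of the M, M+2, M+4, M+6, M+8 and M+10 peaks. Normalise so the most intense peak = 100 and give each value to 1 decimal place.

21.0 : 72.4 : 100.0 : 69.0 : 23.8 : 3.3

Each Lq atom is independently Lq-163 (p = 0.59162) or Lq-165 (q = 0.40838); the cluster is the binomial expansion (p + q)^5.
P(M) = 0.59162^5 = 0.072479
P(M+2) = 5 × 0.59162^4 × 0.40838^1 = 0.250153
P(M+4) = 10 × 0.59162^3 × 0.40838^2 = 0.345348
P(M+6) = 10 × 0.59162^2 × 0.40838^3 = 0.238385
P(M+8) = 5 × 0.59162^1 × 0.40838^4 = 0.082276
P(M+10) = 0.40838^5 = 0.011359
The M+4 peak is largest (0.345348); scaling to 100 gives 21.0 : 72.4 : 100.0 : 69.0 : 23.8 : 3.3.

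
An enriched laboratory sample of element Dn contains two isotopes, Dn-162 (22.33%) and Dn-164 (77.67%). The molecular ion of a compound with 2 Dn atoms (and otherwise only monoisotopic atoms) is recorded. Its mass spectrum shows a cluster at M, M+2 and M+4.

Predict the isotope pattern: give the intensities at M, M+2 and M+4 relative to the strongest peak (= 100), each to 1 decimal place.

8.3 : 57.5 : 100.0

The 2 Dn atoms are independent, so intensities follow the terms of (0.2233 + 0.7767)^2.
P(M) = 0.2233^2 = 0.049863
P(M+2) = 2 × 0.2233^1 × 0.7767^1 = 0.346874
P(M+4) = 0.7767^2 = 0.603263
The M+4 peak is largest (0.603263); scaling to 100 gives 8.3 : 57.5 : 100.0.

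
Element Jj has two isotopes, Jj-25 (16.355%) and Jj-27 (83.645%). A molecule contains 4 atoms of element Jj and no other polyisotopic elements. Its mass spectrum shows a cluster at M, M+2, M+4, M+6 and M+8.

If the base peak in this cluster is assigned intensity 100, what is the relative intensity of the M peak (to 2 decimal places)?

0.15

Binomial terms of (0.16355 + 0.83645)^4: M 0.0007, M+2 0.0146, M+4 0.1123, M+6 0.3829, M+8 0.4895 → M+8 is the base peak.
P(M+8) = C(4,4) × 0.16355^0 × 0.83645^4 = 1 × 1.0000 × 0.48950817 = 0.489508 (base)
P(M) = C(4,0) × 0.16355^4 × 0.83645^0 = 1 × 0.00071549 × 1.0000 = 0.000715
Relative intensity = 0.000715 / 0.489508 × 100 = 0.15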